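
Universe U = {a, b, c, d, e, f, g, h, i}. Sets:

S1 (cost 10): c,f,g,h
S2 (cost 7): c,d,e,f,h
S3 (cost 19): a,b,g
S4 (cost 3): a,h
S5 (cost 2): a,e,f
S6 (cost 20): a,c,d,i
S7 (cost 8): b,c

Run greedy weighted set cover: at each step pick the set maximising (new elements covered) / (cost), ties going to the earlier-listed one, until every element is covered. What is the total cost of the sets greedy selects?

47

Pick 1: S5 adds 3 new (a, e, f) at cost 2 (ratio 3/2).
Pick 2: S2 adds 3 new (c, d, h) at cost 7 (ratio 3/7).
Pick 3: S7 adds 1 new (b) at cost 8 (ratio 1/8).
Pick 4: S1 adds 1 new (g) at cost 10 (ratio 1/10).
Pick 5: S6 adds 1 new (i) at cost 20 (ratio 1/20).
Greedy total cost: 2 + 7 + 8 + 10 + 20 = 47. (The true optimum is 40, so greedy overshoots here.)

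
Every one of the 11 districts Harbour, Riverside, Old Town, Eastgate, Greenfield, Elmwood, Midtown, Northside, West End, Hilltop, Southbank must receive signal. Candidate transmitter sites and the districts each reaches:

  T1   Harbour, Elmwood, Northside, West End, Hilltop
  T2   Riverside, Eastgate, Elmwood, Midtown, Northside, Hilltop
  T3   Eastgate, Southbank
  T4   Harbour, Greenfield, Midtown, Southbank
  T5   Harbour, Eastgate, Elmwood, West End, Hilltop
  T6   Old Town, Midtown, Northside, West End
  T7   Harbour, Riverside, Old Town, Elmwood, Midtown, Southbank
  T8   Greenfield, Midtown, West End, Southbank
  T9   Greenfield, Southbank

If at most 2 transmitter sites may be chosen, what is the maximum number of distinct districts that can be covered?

9

Choosing T1, T7 covers {Harbour, Riverside, Old Town, Elmwood, Midtown, Northside, West End, Hilltop, Southbank} — 9 districts.
No choice of 2 transmitter sites does better; here Eastgate, Greenfield are left uncovered.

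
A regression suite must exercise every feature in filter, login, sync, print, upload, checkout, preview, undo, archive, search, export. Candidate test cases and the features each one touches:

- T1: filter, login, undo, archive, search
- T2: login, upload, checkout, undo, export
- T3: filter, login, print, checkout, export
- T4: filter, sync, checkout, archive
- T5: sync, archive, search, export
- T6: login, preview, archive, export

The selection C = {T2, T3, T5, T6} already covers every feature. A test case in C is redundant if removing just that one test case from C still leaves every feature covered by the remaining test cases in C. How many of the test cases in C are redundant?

0

Drop T2: upload, undo uncovered — not redundant.
Drop T3: filter, print uncovered — not redundant.
Drop T5: sync, search uncovered — not redundant.
Drop T6: preview uncovered — not redundant.
None of the test cases in C is redundant.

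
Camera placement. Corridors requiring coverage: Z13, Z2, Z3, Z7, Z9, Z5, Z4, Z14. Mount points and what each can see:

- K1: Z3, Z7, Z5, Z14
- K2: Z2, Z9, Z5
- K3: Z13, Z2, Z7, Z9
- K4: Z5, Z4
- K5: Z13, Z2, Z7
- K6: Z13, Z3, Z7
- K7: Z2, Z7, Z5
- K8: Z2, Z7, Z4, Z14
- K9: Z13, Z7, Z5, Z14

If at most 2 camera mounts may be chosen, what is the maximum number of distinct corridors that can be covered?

Choosing K1, K3 covers {Z13, Z2, Z3, Z7, Z9, Z5, Z14} — 7 corridors.
No choice of 2 camera mounts does better; here Z4 is left uncovered.

7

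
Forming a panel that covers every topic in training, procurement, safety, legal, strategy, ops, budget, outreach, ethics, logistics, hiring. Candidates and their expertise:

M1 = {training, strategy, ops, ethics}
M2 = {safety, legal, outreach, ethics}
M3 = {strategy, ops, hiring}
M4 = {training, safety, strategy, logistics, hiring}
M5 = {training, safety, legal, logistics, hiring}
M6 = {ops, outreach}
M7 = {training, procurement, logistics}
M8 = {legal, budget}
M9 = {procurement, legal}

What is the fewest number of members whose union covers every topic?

M2, M3, M7, M8 together cover {training, procurement, safety, legal, strategy, ops, budget, outreach, ethics, logistics, hiring} — every topic.
No 3 of the 9 members cover everything (all 84 triples fall short), so 4 is minimum.

4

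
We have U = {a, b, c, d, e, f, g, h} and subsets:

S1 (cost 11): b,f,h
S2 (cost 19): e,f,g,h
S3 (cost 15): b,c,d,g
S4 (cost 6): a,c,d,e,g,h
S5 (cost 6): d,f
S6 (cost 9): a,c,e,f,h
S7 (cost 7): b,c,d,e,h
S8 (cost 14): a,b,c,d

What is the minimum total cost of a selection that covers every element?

S1, S4 cover every element at cost 11 + 6 = 17.
Any cover uses at least 2 sets; among all covering selections none totals below 17.

17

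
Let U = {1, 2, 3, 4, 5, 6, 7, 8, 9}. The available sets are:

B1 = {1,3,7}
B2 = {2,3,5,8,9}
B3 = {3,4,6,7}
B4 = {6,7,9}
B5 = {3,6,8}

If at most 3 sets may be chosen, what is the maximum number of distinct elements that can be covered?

Choosing B1, B2, B3 covers {1, 2, 3, 4, 5, 6, 7, 8, 9} — 9 elements.
That is all 9 elements.

9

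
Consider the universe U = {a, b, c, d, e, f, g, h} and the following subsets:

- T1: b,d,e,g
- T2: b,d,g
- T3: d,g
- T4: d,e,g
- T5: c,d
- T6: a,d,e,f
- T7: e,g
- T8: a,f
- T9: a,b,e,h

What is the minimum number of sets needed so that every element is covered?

T1, T5, T6, T9 together cover {a, b, c, d, e, f, g, h} — every element.
No 3 of the 9 sets cover everything (all 84 triples fall short), so 4 is minimum.

4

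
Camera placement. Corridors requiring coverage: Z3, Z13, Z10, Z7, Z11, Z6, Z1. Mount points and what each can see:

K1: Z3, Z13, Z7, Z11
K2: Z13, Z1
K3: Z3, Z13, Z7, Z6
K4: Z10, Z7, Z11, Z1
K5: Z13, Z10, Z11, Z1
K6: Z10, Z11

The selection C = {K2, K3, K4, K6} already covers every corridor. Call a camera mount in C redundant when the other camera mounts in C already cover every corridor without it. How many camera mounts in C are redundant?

Drop K2: the rest still cover every corridor — redundant.
Drop K3: Z3, Z6 uncovered — not redundant.
Drop K4: the rest still cover every corridor — redundant.
Drop K6: the rest still cover every corridor — redundant.
3 redundant: K2, K4, K6.

3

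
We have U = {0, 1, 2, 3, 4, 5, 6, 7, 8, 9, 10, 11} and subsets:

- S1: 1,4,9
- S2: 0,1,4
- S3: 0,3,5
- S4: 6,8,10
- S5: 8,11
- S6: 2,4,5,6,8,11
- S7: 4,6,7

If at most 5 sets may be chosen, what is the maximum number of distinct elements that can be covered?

12

Choosing S1, S3, S4, S6, S7 covers {0, 1, 2, 3, 4, 5, 6, 7, 8, 9, 10, 11} — 12 elements.
That is all 12 elements.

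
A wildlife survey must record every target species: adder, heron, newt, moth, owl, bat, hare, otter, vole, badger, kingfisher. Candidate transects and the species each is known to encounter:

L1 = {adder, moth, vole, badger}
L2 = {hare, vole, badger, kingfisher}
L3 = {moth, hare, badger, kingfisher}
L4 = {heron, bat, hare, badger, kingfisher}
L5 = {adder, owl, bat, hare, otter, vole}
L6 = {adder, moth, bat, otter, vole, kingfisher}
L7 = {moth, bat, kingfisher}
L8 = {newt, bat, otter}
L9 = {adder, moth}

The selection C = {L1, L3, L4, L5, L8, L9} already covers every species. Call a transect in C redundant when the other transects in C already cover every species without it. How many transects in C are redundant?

3

Drop L1: the rest still cover every species — redundant.
Drop L3: the rest still cover every species — redundant.
Drop L4: heron uncovered — not redundant.
Drop L5: owl uncovered — not redundant.
Drop L8: newt uncovered — not redundant.
Drop L9: the rest still cover every species — redundant.
3 redundant: L1, L3, L9.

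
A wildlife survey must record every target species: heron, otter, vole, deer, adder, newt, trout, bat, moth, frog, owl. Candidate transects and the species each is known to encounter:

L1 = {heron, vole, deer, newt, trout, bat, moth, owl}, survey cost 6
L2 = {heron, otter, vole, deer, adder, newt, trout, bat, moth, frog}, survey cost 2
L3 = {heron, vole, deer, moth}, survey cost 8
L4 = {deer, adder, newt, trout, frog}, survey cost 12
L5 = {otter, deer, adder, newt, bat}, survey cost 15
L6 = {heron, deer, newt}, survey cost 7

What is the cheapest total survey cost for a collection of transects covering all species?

L1, L2 cover every species at survey cost 6 + 2 = 8.
Any cover uses at least 2 transects; among all covering selections none totals below 8.

8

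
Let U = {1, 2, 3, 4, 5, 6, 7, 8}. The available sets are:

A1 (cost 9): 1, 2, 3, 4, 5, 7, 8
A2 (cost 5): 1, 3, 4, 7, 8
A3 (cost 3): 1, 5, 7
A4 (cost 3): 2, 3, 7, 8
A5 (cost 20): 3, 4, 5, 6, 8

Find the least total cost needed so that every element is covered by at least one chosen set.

26

A3, A4, A5 cover every element at cost 3 + 3 + 20 = 26.
Any cover uses at least 2 sets; among all covering selections none totals below 26.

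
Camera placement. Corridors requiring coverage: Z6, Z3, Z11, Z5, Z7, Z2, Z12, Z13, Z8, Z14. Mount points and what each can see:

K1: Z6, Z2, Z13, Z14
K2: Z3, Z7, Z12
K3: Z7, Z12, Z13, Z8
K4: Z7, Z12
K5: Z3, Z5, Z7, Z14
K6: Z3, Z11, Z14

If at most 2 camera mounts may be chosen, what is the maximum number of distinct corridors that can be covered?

7

Choosing K1, K2 covers {Z6, Z3, Z7, Z2, Z12, Z13, Z14} — 7 corridors.
No choice of 2 camera mounts does better; here Z11, Z5, Z8 are left uncovered.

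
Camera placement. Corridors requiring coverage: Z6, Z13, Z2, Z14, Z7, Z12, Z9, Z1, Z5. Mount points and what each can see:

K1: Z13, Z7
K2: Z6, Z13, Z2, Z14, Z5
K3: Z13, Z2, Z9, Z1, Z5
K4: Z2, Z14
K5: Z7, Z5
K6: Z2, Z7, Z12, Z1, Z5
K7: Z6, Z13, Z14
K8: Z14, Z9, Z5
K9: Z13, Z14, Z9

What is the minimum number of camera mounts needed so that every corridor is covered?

3

K2, K3, K6 together cover {Z6, Z13, Z2, Z14, Z7, Z12, Z9, Z1, Z5} — every corridor.
No 2 of the 9 camera mounts cover everything (all 36 pairs fall short), so 3 is minimum.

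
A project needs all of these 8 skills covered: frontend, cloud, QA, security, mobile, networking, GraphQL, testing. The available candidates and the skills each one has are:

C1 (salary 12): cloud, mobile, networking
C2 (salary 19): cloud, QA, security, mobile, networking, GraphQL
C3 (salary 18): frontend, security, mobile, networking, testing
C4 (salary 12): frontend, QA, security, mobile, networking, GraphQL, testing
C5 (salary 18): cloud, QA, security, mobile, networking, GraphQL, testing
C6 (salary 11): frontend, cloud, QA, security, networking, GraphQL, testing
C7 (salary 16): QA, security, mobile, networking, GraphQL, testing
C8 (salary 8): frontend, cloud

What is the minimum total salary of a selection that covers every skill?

20

C4, C8 cover every skill at salary 12 + 8 = 20.
Any cover uses at least 2 candidates; among all covering selections none totals below 20.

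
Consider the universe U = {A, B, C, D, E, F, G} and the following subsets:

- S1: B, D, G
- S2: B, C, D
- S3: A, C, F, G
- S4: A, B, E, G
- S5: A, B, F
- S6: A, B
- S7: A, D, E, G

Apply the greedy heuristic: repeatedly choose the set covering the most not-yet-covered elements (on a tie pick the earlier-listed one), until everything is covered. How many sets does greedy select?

Pick 1: S3 covers 4 new elements (A, C, F, G).
Pick 2: S1 covers 2 new elements (B, D).
Pick 3: S4 covers 1 new elements (E).
Greedy uses 3 sets.

3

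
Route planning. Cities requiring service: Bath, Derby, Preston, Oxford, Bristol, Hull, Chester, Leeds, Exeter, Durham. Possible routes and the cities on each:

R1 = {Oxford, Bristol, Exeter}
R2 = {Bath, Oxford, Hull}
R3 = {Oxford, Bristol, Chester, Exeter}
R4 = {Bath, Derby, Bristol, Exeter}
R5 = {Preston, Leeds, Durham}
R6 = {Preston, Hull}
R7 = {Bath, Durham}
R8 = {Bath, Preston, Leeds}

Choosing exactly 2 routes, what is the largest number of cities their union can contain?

Choosing R3, R5 covers {Preston, Oxford, Bristol, Chester, Leeds, Exeter, Durham} — 7 cities.
No choice of 2 routes does better; here Bath, Derby, Hull are left uncovered.

7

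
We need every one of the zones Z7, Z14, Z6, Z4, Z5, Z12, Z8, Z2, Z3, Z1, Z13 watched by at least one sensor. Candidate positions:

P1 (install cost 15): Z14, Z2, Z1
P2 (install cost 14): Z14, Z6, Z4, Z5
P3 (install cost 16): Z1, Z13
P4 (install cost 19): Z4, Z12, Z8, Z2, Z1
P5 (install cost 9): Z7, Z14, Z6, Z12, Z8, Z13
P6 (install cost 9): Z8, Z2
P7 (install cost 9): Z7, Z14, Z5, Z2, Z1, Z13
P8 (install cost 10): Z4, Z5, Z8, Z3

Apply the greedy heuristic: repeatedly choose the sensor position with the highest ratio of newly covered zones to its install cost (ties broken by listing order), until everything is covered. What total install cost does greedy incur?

28

Pick 1: P5 adds 6 new (Z7, Z14, Z6, Z12, Z8, Z13) at install cost 9 (ratio 6/9).
Pick 2: P7 adds 3 new (Z5, Z2, Z1) at install cost 9 (ratio 3/9).
Pick 3: P8 adds 2 new (Z4, Z3) at install cost 10 (ratio 2/10).
Greedy total install cost: 9 + 9 + 10 = 28.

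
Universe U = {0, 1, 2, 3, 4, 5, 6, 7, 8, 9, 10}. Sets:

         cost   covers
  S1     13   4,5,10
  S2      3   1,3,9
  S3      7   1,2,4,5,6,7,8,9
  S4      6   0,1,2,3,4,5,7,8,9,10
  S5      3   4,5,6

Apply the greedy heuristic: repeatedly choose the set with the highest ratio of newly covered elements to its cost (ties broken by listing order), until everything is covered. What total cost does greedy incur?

Pick 1: S4 adds 10 new (0, 1, 2, 3, 4, 5, 7, 8, 9, 10) at cost 6 (ratio 10/6).
Pick 2: S5 adds 1 new (6) at cost 3 (ratio 1/3).
Greedy total cost: 6 + 3 = 9.

9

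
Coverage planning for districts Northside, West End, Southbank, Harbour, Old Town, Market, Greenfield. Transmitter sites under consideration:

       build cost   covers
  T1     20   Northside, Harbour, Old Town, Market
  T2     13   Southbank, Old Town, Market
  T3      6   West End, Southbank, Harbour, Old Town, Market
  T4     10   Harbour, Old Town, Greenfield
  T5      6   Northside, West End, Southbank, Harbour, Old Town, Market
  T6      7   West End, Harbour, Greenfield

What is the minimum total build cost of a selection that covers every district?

T5, T6 cover every district at build cost 6 + 7 = 13.
Any cover uses at least 2 transmitter sites; among all covering selections none totals below 13.

13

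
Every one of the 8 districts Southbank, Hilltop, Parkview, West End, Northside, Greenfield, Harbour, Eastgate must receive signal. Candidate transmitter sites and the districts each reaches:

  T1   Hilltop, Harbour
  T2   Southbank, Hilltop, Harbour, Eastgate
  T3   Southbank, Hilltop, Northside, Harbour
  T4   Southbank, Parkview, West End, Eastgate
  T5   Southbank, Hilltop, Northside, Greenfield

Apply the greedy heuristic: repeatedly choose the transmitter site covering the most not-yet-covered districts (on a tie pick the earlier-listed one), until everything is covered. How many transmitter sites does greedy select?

3

Pick 1: T2 covers 4 new districts (Southbank, Hilltop, Harbour, Eastgate).
Pick 2: T4 covers 2 new districts (Parkview, West End).
Pick 3: T5 covers 2 new districts (Northside, Greenfield).
Greedy uses 3 transmitter sites.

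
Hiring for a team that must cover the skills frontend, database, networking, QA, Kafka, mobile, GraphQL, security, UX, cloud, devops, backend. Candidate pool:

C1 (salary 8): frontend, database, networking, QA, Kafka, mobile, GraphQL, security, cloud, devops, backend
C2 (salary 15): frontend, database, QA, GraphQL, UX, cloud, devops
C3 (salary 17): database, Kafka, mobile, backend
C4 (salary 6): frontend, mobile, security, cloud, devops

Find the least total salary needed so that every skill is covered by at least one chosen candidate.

23

C1, C2 cover every skill at salary 8 + 15 = 23.
Any cover uses at least 2 candidates; among all covering selections none totals below 23.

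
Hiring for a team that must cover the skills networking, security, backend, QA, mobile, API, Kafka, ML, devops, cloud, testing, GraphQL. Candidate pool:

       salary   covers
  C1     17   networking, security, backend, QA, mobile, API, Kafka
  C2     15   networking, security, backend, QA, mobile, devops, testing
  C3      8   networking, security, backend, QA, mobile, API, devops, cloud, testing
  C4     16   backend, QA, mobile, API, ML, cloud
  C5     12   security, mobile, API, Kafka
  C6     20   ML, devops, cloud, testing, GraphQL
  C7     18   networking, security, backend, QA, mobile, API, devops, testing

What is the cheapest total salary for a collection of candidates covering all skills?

37

C1, C6 cover every skill at salary 17 + 20 = 37.
Any cover uses at least 2 candidates; among all covering selections none totals below 37.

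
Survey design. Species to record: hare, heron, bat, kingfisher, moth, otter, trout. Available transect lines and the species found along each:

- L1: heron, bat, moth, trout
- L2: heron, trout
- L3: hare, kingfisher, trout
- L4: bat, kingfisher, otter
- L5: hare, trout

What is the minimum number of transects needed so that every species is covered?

3

L1, L3, L4 together cover {hare, heron, bat, kingfisher, moth, otter, trout} — every species.
No 2 of the 5 transects cover everything (all 10 pairs fall short), so 3 is minimum.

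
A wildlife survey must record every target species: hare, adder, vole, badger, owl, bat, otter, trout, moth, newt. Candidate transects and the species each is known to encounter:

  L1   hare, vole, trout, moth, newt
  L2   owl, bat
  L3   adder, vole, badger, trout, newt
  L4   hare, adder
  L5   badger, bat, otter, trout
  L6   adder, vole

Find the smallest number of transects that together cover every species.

4

L1, L2, L3, L5 together cover {hare, adder, vole, badger, owl, bat, otter, trout, moth, newt} — every species.
No 3 of the 6 transects cover everything (all 20 triples fall short), so 4 is minimum.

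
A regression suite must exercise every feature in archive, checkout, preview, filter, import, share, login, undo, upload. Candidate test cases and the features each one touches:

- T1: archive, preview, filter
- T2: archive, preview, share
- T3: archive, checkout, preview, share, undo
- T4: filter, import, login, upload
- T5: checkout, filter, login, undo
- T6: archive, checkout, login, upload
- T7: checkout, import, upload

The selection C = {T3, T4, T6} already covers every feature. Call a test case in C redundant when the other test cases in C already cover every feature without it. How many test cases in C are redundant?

1

Drop T3: preview, share, undo uncovered — not redundant.
Drop T4: filter, import uncovered — not redundant.
Drop T6: the rest still cover every feature — redundant.
1 redundant: T6.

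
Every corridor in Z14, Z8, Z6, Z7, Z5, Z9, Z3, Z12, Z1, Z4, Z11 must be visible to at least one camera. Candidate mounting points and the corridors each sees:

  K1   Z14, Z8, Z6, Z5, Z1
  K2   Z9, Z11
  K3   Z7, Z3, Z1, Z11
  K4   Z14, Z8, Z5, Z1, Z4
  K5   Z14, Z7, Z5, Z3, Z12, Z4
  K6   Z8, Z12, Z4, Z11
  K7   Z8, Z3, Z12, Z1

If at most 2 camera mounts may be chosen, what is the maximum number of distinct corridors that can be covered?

9

Choosing K1, K5 covers {Z14, Z8, Z6, Z7, Z5, Z3, Z12, Z1, Z4} — 9 corridors.
No choice of 2 camera mounts does better; here Z9, Z11 are left uncovered.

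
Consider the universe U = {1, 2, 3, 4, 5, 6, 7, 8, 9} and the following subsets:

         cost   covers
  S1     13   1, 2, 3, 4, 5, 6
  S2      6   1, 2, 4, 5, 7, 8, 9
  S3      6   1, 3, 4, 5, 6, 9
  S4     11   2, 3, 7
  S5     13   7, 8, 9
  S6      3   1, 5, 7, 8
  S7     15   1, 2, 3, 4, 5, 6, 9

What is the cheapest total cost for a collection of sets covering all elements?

S2, S3 cover every element at cost 6 + 6 = 12.
Any cover uses at least 2 sets; among all covering selections none totals below 12.

12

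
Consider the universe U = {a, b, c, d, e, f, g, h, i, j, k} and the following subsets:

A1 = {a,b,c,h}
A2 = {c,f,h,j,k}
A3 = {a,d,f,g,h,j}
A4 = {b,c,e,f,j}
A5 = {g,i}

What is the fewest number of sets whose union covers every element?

4

A2, A3, A4, A5 together cover {a, b, c, d, e, f, g, h, i, j, k} — every element.
No 3 of the 5 sets cover everything (all 10 triples fall short), so 4 is minimum.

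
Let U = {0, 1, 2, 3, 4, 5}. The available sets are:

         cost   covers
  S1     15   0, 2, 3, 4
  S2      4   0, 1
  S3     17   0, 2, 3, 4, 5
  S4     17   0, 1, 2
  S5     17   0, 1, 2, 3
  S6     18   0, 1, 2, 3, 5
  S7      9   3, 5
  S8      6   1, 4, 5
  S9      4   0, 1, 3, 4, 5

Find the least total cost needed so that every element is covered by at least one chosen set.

19

S1, S9 cover every element at cost 15 + 4 = 19.
Any cover uses at least 2 sets; among all covering selections none totals below 19.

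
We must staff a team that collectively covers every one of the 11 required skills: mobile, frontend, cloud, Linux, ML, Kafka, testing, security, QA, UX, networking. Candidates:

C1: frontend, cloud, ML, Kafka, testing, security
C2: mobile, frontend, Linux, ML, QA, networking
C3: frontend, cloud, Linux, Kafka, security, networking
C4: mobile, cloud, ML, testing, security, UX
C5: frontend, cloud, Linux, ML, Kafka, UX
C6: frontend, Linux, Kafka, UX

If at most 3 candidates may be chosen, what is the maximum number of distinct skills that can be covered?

11

Choosing C1, C2, C4 covers {mobile, frontend, cloud, Linux, ML, Kafka, testing, security, QA, UX, networking} — 11 skills.
That is all 11 skills.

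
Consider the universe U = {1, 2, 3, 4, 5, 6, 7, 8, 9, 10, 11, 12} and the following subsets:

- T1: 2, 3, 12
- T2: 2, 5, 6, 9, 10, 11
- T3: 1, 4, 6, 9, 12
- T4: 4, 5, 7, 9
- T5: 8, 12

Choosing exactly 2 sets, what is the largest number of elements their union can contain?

9

Choosing T2, T3 covers {1, 2, 4, 5, 6, 9, 10, 11, 12} — 9 elements.
No choice of 2 sets does better; here 3, 7, 8 are left uncovered.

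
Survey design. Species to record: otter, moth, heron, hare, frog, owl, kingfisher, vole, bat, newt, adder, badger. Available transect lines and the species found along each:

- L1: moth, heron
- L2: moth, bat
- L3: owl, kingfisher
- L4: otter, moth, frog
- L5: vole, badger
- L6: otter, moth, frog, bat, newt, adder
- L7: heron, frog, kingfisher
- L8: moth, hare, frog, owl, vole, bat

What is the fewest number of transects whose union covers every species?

4

L5, L6, L7, L8 together cover {otter, moth, heron, hare, frog, owl, kingfisher, vole, bat, newt, adder, badger} — every species.
No 3 of the 8 transects cover everything (all 56 triples fall short), so 4 is minimum.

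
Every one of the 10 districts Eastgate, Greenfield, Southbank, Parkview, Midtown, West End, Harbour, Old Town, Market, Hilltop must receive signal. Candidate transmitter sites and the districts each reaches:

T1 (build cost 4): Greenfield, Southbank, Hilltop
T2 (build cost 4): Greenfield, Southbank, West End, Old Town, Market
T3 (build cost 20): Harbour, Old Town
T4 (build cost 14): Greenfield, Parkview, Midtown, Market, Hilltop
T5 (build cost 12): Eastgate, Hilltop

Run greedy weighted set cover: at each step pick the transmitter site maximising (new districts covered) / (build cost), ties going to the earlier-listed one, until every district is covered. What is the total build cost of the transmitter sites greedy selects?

Pick 1: T2 adds 5 new (Greenfield, Southbank, West End, Old Town, Market) at build cost 4 (ratio 5/4).
Pick 2: T1 adds 1 new (Hilltop) at build cost 4 (ratio 1/4).
Pick 3: T4 adds 2 new (Parkview, Midtown) at build cost 14 (ratio 2/14).
Pick 4: T5 adds 1 new (Eastgate) at build cost 12 (ratio 1/12).
Pick 5: T3 adds 1 new (Harbour) at build cost 20 (ratio 1/20).
Greedy total build cost: 4 + 4 + 14 + 12 + 20 = 54. (The true optimum is 50, so greedy overshoots here.)

54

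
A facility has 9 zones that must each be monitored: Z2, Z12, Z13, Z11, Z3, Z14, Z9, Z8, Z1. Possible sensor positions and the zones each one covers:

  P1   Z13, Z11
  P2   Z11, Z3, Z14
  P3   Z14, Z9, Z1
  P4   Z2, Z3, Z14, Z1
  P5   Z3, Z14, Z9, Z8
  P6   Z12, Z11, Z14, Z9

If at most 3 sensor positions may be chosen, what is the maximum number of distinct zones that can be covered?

Choosing P1, P4, P5 covers {Z2, Z13, Z11, Z3, Z14, Z9, Z8, Z1} — 8 zones.
No choice of 3 sensor positions does better; here Z12 is left uncovered.

8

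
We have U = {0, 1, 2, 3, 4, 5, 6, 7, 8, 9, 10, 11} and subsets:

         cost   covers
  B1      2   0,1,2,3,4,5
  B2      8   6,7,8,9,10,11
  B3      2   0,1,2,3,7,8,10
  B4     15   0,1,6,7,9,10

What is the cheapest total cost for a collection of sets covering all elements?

10

B1, B2 cover every element at cost 2 + 8 = 10.
Any cover uses at least 2 sets; among all covering selections none totals below 10.
Greedy by coverage-per-cost would pick B3, B1, B2 for 12 — worse than the optimum 10.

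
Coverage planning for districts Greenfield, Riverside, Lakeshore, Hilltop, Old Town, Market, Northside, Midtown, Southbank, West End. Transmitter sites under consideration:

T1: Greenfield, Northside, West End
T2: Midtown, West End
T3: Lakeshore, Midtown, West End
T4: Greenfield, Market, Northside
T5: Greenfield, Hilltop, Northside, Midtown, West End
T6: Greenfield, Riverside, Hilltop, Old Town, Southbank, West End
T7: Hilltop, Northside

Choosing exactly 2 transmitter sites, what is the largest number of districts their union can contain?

8

Choosing T3, T6 covers {Greenfield, Riverside, Lakeshore, Hilltop, Old Town, Midtown, Southbank, West End} — 8 districts.
No choice of 2 transmitter sites does better; here Market, Northside are left uncovered.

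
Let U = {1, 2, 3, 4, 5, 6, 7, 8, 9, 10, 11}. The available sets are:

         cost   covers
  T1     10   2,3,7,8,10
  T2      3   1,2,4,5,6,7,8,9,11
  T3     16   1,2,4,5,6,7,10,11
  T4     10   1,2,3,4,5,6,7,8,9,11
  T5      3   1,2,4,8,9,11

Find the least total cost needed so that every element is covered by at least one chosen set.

T1, T2 cover every element at cost 10 + 3 = 13.
Any cover uses at least 2 sets; among all covering selections none totals below 13.

13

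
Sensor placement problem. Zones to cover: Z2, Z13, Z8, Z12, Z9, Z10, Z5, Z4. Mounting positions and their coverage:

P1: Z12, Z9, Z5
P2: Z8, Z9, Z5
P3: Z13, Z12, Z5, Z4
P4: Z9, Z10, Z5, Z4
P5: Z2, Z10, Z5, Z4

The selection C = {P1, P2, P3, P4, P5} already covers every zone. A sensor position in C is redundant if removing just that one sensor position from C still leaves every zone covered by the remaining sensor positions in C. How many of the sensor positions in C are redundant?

Drop P1: the rest still cover every zone — redundant.
Drop P2: Z8 uncovered — not redundant.
Drop P3: Z13 uncovered — not redundant.
Drop P4: the rest still cover every zone — redundant.
Drop P5: Z2 uncovered — not redundant.
2 redundant: P1, P4.

2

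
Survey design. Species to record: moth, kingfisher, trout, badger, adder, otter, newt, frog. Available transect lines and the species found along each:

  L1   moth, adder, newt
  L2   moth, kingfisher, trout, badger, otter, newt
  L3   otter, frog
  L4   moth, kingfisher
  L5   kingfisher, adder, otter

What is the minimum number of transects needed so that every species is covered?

3

L1, L2, L3 together cover {moth, kingfisher, trout, badger, adder, otter, newt, frog} — every species.
No 2 of the 5 transects cover everything (all 10 pairs fall short), so 3 is minimum.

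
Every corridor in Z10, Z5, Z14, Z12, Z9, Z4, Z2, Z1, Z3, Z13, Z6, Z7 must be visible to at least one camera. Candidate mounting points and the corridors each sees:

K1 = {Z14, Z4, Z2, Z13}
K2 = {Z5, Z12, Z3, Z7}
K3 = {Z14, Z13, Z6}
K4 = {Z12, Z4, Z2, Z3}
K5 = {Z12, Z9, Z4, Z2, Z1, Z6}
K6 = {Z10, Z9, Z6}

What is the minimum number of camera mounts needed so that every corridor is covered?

K1, K2, K5, K6 together cover {Z10, Z5, Z14, Z12, Z9, Z4, Z2, Z1, Z3, Z13, Z6, Z7} — every corridor.
No 3 of the 6 camera mounts cover everything (all 20 triples fall short), so 4 is minimum.

4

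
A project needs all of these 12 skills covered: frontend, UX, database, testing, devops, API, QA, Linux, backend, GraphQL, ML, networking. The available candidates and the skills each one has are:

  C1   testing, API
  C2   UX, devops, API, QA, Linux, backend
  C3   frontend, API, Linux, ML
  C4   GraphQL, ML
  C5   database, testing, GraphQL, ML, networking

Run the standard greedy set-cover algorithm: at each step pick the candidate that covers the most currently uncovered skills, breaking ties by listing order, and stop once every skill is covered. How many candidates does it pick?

Pick 1: C2 covers 6 new skills (UX, devops, API, QA, Linux, backend).
Pick 2: C5 covers 5 new skills (database, testing, GraphQL, ML, networking).
Pick 3: C3 covers 1 new skills (frontend).
Greedy uses 3 candidates.

3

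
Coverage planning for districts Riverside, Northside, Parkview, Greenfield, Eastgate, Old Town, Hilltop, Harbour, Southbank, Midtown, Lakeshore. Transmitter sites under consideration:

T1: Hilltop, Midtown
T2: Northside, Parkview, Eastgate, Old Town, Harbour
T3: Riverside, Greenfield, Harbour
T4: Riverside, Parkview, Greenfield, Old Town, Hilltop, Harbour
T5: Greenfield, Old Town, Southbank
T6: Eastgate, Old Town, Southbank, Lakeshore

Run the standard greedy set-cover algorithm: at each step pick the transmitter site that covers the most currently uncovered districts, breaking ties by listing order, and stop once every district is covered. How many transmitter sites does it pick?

4

Pick 1: T4 covers 6 new districts (Riverside, Parkview, Greenfield, Old Town, Hilltop, Harbour).
Pick 2: T6 covers 3 new districts (Eastgate, Southbank, Lakeshore).
Pick 3: T1 covers 1 new districts (Midtown).
Pick 4: T2 covers 1 new districts (Northside).
Greedy uses 4 transmitter sites.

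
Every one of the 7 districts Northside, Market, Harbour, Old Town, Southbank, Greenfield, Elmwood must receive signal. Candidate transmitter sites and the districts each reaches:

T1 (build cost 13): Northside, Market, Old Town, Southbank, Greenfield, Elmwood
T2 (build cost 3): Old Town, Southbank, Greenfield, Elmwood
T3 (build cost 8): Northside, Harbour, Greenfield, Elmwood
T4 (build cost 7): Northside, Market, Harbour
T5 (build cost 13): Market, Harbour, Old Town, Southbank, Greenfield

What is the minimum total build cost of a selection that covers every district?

10

T2, T4 cover every district at build cost 3 + 7 = 10.
Any cover uses at least 2 transmitter sites; among all covering selections none totals below 10.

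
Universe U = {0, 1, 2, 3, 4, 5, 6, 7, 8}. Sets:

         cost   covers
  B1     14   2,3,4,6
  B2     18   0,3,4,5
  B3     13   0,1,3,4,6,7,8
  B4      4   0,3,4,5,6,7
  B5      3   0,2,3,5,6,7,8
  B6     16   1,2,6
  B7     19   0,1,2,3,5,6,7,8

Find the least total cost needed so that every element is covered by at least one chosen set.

16

B3, B5 cover every element at cost 13 + 3 = 16.
Any cover uses at least 2 sets; among all covering selections none totals below 16.
Greedy by coverage-per-cost would pick B5, B4, B3 for 20 — worse than the optimum 16.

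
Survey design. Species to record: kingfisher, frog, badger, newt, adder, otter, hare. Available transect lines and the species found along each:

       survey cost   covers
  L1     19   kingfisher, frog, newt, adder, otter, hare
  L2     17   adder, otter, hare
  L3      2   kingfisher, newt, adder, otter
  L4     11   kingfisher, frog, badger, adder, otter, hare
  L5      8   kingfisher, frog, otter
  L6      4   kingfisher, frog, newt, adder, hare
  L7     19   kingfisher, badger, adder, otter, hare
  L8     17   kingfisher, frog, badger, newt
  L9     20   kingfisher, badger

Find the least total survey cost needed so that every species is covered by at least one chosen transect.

13

L3, L4 cover every species at survey cost 2 + 11 = 13.
Any cover uses at least 2 transects; among all covering selections none totals below 13.
Greedy by coverage-per-survey cost would pick L3, L6, L4 for 17 — worse than the optimum 13.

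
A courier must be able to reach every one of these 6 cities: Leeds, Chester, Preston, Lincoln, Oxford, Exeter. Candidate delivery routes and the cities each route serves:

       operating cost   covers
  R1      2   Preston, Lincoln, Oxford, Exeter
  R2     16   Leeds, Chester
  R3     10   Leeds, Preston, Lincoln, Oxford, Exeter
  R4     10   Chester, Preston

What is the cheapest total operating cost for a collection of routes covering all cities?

R1, R2 cover every city at operating cost 2 + 16 = 18.
Any cover uses at least 2 routes; among all covering selections none totals below 18.

18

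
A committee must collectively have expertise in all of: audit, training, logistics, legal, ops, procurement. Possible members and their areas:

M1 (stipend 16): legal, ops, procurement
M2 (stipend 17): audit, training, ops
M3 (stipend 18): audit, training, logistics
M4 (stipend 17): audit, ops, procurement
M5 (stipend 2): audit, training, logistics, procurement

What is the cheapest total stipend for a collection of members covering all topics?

18

M1, M5 cover every topic at stipend 16 + 2 = 18.
Any cover uses at least 2 members; among all covering selections none totals below 18.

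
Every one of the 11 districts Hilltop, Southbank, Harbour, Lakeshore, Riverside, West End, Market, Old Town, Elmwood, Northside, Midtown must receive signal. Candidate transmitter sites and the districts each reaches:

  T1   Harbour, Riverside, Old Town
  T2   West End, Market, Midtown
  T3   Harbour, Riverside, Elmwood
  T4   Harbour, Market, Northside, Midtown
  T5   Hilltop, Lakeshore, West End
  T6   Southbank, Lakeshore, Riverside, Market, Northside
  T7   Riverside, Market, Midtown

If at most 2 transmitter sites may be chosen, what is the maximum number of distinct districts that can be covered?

7

Choosing T1, T6 covers {Southbank, Harbour, Lakeshore, Riverside, Market, Old Town, Northside} — 7 districts.
No choice of 2 transmitter sites does better; here Hilltop, West End, Elmwood, Midtown are left uncovered.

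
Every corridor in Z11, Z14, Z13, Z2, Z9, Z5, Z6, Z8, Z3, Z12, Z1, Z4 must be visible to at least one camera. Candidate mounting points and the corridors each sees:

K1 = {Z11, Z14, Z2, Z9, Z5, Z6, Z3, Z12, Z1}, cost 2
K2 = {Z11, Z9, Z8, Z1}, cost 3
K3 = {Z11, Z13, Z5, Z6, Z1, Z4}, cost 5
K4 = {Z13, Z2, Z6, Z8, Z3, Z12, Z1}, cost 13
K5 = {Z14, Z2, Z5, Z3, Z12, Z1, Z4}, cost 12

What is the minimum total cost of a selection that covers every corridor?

K1, K2, K3 cover every corridor at cost 2 + 3 + 5 = 10.
Any cover uses at least 3 camera mounts; among all covering selections none totals below 10.

10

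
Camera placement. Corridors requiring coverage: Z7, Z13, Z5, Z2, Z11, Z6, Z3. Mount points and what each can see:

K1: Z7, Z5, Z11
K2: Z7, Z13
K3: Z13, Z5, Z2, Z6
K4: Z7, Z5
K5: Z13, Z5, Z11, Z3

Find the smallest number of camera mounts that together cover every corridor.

3

K1, K3, K5 together cover {Z7, Z13, Z5, Z2, Z11, Z6, Z3} — every corridor.
No 2 of the 5 camera mounts cover everything (all 10 pairs fall short), so 3 is minimum.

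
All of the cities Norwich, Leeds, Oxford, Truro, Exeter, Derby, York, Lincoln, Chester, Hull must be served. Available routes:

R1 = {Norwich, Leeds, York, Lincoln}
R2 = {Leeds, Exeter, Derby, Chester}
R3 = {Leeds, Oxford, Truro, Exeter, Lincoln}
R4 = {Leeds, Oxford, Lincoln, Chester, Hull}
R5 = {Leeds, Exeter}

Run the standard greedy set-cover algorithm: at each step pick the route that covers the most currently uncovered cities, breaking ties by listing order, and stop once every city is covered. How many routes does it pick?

Pick 1: R3 covers 5 new cities (Leeds, Oxford, Truro, Exeter, Lincoln).
Pick 2: R1 covers 2 new cities (Norwich, York).
Pick 3: R2 covers 2 new cities (Derby, Chester).
Pick 4: R4 covers 1 new cities (Hull).
Greedy uses 4 routes.

4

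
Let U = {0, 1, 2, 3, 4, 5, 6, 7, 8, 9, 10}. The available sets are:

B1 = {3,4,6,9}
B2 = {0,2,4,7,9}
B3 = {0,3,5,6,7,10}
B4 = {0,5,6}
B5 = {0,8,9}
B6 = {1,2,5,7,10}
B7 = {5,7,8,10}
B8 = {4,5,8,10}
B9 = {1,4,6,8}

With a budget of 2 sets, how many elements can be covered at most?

9

Choosing B1, B6 covers {1, 2, 3, 4, 5, 6, 7, 9, 10} — 9 elements.
No choice of 2 sets does better; here 0, 8 are left uncovered.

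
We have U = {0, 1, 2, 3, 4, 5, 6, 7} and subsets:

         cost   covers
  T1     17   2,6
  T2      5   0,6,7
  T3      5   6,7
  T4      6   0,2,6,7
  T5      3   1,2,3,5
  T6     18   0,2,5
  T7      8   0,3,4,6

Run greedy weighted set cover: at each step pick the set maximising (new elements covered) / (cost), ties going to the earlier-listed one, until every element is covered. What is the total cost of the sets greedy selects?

Pick 1: T5 adds 4 new (1, 2, 3, 5) at cost 3 (ratio 4/3).
Pick 2: T2 adds 3 new (0, 6, 7) at cost 5 (ratio 3/5).
Pick 3: T7 adds 1 new (4) at cost 8 (ratio 1/8).
Greedy total cost: 3 + 5 + 8 = 16.

16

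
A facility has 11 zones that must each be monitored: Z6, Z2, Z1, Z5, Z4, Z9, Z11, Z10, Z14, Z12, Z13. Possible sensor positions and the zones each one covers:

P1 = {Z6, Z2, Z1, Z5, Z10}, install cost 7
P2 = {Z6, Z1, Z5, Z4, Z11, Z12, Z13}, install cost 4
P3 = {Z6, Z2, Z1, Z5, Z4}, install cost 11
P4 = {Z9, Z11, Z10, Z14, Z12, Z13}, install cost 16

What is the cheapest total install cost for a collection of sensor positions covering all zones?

27

P3, P4 cover every zone at install cost 11 + 16 = 27.
Any cover uses at least 2 sensor positions; among all covering selections none totals below 27.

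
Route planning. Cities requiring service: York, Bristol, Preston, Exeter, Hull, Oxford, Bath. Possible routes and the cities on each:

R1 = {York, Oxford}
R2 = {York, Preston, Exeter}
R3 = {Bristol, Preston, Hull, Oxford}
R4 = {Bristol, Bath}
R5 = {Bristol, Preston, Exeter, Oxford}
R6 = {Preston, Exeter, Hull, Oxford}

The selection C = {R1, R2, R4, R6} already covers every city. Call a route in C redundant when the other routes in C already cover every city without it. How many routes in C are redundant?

Drop R1: the rest still cover every city — redundant.
Drop R2: the rest still cover every city — redundant.
Drop R4: Bristol, Bath uncovered — not redundant.
Drop R6: Hull uncovered — not redundant.
2 redundant: R1, R2.

2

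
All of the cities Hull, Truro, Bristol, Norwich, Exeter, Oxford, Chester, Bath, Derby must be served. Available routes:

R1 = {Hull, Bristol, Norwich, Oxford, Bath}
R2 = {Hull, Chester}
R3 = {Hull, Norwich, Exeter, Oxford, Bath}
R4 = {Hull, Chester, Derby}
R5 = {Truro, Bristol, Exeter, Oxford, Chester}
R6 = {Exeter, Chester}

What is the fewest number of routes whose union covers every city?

R1, R4, R5 together cover {Hull, Truro, Bristol, Norwich, Exeter, Oxford, Chester, Bath, Derby} — every city.
No 2 of the 6 routes cover everything (all 15 pairs fall short), so 3 is minimum.

3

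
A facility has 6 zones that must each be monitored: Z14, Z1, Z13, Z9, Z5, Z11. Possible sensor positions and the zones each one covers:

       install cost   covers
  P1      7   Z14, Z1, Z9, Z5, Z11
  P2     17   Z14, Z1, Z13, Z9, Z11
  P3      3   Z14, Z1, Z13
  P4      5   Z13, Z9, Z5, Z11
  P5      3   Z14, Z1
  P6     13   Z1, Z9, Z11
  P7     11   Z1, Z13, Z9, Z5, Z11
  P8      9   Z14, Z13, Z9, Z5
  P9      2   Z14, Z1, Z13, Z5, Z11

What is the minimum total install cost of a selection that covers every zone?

P4, P9 cover every zone at install cost 5 + 2 = 7.
Any cover uses at least 2 sensor positions; among all covering selections none totals below 7.

7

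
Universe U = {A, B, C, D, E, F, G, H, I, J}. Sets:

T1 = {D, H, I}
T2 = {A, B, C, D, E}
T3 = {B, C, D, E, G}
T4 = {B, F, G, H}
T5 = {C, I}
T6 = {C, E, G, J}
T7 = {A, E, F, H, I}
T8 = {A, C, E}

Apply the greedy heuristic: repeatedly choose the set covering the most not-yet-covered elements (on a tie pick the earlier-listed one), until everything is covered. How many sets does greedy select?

Pick 1: T2 covers 5 new elements (A, B, C, D, E).
Pick 2: T4 covers 3 new elements (F, G, H).
Pick 3: T1 covers 1 new elements (I).
Pick 4: T6 covers 1 new elements (J).
Greedy uses 4 sets. (The true minimum is 3.)

4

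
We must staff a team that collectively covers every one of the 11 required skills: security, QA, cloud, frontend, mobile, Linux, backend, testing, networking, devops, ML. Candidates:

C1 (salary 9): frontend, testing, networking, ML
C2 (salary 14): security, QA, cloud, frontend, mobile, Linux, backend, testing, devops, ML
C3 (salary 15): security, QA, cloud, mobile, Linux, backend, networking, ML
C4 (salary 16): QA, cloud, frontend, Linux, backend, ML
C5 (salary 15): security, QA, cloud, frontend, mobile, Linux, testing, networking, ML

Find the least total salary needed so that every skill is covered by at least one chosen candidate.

23

C1, C2 cover every skill at salary 9 + 14 = 23.
Any cover uses at least 2 candidates; among all covering selections none totals below 23.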